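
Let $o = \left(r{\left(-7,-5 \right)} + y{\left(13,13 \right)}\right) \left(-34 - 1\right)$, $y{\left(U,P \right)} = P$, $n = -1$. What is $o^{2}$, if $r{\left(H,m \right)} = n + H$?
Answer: $30625$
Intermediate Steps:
$r{\left(H,m \right)} = -1 + H$
$o = -175$ ($o = \left(\left(-1 - 7\right) + 13\right) \left(-34 - 1\right) = \left(-8 + 13\right) \left(-35\right) = 5 \left(-35\right) = -175$)
$o^{2} = \left(-175\right)^{2} = 30625$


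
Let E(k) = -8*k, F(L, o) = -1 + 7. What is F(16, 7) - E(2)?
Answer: 22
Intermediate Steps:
F(L, o) = 6
F(16, 7) - E(2) = 6 - (-8)*2 = 6 - 1*(-16) = 6 + 16 = 22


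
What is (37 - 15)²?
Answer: 484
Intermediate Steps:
(37 - 15)² = 22² = 484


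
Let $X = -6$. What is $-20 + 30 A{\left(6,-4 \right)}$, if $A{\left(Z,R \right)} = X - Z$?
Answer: $-380$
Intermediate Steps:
$A{\left(Z,R \right)} = -6 - Z$
$-20 + 30 A{\left(6,-4 \right)} = -20 + 30 \left(-6 - 6\right) = -20 + 30 \left(-12\right) = -20 - 360 = -380$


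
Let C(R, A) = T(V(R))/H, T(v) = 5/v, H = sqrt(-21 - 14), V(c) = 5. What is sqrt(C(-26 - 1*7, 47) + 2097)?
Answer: sqrt(2568825 - 35*I*sqrt(35))/35 ≈ 45.793 - 0.0018456*I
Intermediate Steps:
H = I*sqrt(35) (H = sqrt(-35) = I*sqrt(35) ≈ 5.9161*I)
C(R, A) = -I*sqrt(35)/35 (C(R, A) = (5/5)/((I*sqrt(35))) = (5*(1/5))*(-I*sqrt(35)/35) = 1*(-I*sqrt(35)/35) = -I*sqrt(35)/35)
sqrt(C(-26 - 1*7, 47) + 2097) = sqrt(-I*sqrt(35)/35 + 2097) = sqrt(2097 - I*sqrt(35)/35)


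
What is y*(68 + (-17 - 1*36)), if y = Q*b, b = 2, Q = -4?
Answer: -120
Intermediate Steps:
y = -8 (y = -4*2 = -8)
y*(68 + (-17 - 1*36)) = -8*(68 + (-17 - 1*36)) = -8*(68 + (-17 - 36)) = -8*(68 - 53) = -8*15 = -120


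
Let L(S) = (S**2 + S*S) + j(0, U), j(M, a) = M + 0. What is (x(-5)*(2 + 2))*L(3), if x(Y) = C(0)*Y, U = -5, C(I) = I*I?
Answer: 0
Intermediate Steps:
C(I) = I**2
j(M, a) = M
L(S) = 2*S**2 (L(S) = (S**2 + S*S) + 0 = (S**2 + S**2) + 0 = 2*S**2 + 0 = 2*S**2)
x(Y) = 0 (x(Y) = 0**2*Y = 0*Y = 0)
(x(-5)*(2 + 2))*L(3) = (0*(2 + 2))*(2*3**2) = (0*4)*(2*9) = 0*18 = 0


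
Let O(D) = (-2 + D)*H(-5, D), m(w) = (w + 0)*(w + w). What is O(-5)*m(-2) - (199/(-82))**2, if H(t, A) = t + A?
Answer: 3725839/6724 ≈ 554.11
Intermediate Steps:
H(t, A) = A + t
m(w) = 2*w**2 (m(w) = w*(2*w) = 2*w**2)
O(D) = (-5 + D)*(-2 + D) (O(D) = (-2 + D)*(D - 5) = (-2 + D)*(-5 + D) = (-5 + D)*(-2 + D))
O(-5)*m(-2) - (199/(-82))**2 = ((-5 - 5)*(-2 - 5))*(2*(-2)**2) - (199/(-82))**2 = (-10*(-7))*(2*4) - (199*(-1/82))**2 = 70*8 - (-199/82)**2 = 560 - 1*39601/6724 = 560 - 39601/6724 = 3725839/6724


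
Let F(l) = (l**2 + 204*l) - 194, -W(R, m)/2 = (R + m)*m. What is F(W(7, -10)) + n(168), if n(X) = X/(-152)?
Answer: -167867/19 ≈ -8835.1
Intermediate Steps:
W(R, m) = -2*m*(R + m) (W(R, m) = -2*(R + m)*m = -2*m*(R + m))
F(l) = -194 + l**2 + 204*l
n(X) = -X/152 (n(X) = X*(-1/152) = -X/152)
F(W(7, -10)) + n(168) = (-194 + (-2*(-10)*(7 - 10))**2 + 204*(-2*(-10)*(7 - 10))) - 1/152*168 = (-194 + (-2*(-10)*(-3))**2 + 204*(-2*(-10)*(-3))) - 21/19 = (-194 + (-60)**2 + 204*(-60)) - 21/19 = (-194 + 3600 - 12240) - 21/19 = -8834 - 21/19 = -167867/19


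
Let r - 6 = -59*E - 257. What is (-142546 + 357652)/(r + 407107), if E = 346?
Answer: 35851/64407 ≈ 0.55663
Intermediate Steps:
r = -20665 (r = 6 + (-59*346 - 257) = 6 + (-20414 - 257) = 6 - 20671 = -20665)
(-142546 + 357652)/(r + 407107) = (-142546 + 357652)/(-20665 + 407107) = 215106/386442 = 215106*(1/386442) = 35851/64407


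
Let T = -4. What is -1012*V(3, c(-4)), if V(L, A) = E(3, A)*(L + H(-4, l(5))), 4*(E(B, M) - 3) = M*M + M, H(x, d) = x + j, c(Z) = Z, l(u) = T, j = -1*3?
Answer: 24288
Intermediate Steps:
j = -3
l(u) = -4
H(x, d) = -3 + x (H(x, d) = x - 3 = -3 + x)
E(B, M) = 3 + M/4 + M²/4 (E(B, M) = 3 + (M*M + M)/4 = 3 + (M² + M)/4 = 3 + (M + M²)/4 = 3 + (M/4 + M²/4) = 3 + M/4 + M²/4)
V(L, A) = (-7 + L)*(3 + A/4 + A²/4) (V(L, A) = (3 + A/4 + A²/4)*(L + (-3 - 4)) = (3 + A/4 + A²/4)*(L - 7) = (3 + A/4 + A²/4)*(-7 + L) = (-7 + L)*(3 + A/4 + A²/4))
-1012*V(3, c(-4)) = -253*(-7 + 3)*(12 - 4 + (-4)²) = -253*(-4)*(12 - 4 + 16) = -253*(-4)*24 = -1012*(-24) = 24288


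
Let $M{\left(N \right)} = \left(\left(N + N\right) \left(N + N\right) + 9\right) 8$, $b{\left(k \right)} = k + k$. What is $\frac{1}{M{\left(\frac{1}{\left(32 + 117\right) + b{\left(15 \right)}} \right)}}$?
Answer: $\frac{32041}{2306984} \approx 0.013889$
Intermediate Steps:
$b{\left(k \right)} = 2 k$
$M{\left(N \right)} = 72 + 32 N^{2}$ ($M{\left(N \right)} = \left(2 N 2 N + 9\right) 8 = \left(4 N^{2} + 9\right) 8 = \left(9 + 4 N^{2}\right) 8 = 72 + 32 N^{2}$)
$\frac{1}{M{\left(\frac{1}{\left(32 + 117\right) + b{\left(15 \right)}} \right)}} = \frac{1}{72 + 32 \left(\frac{1}{\left(32 + 117\right) + 2 \cdot 15}\right)^{2}} = \frac{1}{72 + 32 \left(\frac{1}{149 + 30}\right)^{2}} = \frac{1}{72 + 32 \left(\frac{1}{179}\right)^{2}} = \frac{1}{72 + \frac{32}{32041}} = \frac{1}{\frac{2306984}{32041}} = \frac{32041}{2306984}$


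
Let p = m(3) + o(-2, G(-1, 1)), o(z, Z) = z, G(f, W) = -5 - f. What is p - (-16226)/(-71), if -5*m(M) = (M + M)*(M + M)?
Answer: -84396/355 ≈ -237.74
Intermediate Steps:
m(M) = -4*M²/5 (m(M) = -(M + M)*(M + M)/5 = -2*M*2*M/5 = -4*M²/5)
p = -46/5 (p = -⅘*3² - 2 = -⅘*9 - 2 = -36/5 - 2 = -46/5 ≈ -9.2000)
p - (-16226)/(-71) = -46/5 - (-16226)/(-71) = -46/5 - (-16226)*(-1)/71 = -46/5 - 122*133/71 = -46/5 - 16226/71 = -84396/355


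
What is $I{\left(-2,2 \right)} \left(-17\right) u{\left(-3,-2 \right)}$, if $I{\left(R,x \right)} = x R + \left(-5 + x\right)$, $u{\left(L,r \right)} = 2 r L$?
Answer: $1428$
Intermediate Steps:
$u{\left(L,r \right)} = 2 L r$
$I{\left(R,x \right)} = -5 + x + R x$ ($I{\left(R,x \right)} = R x + \left(-5 + x\right) = -5 + x + R x$)
$I{\left(-2,2 \right)} \left(-17\right) u{\left(-3,-2 \right)} = \left(-5 + 2 - 4\right) \left(-17\right) 2 \left(-3\right) \left(-2\right) = \left(-5 + 2 - 4\right) \left(-17\right) 12 = \left(-7\right) \left(-17\right) 12 = 119 \cdot 12 = 1428$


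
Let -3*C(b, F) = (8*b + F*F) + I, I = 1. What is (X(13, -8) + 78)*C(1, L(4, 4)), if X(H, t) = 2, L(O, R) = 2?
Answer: -1040/3 ≈ -346.67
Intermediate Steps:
C(b, F) = -⅓ - 8*b/3 - F²/3 (C(b, F) = -((8*b + F*F) + 1)/3 = -((8*b + F²) + 1)/3 = -((F² + 8*b) + 1)/3 = -(1 + F² + 8*b)/3 = -⅓ - 8*b/3 - F²/3)
(X(13, -8) + 78)*C(1, L(4, 4)) = (2 + 78)*(-⅓ - 8/3*1 - ⅓*2²) = 80*(-⅓ - 8/3 - ⅓*4) = 80*(-⅓ - 8/3 - 4/3) = 80*(-13/3) = -1040/3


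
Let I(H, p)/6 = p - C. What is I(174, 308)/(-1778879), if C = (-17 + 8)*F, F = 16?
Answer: -2712/1778879 ≈ -0.0015246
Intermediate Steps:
C = -144 (C = (-17 + 8)*16 = -9*16 = -144)
I(H, p) = 864 + 6*p (I(H, p) = 6*(p - 1*(-144)) = 6*(p + 144) = 6*(144 + p) = 864 + 6*p)
I(174, 308)/(-1778879) = (864 + 6*308)/(-1778879) = (864 + 1848)*(-1/1778879) = 2712*(-1/1778879) = -2712/1778879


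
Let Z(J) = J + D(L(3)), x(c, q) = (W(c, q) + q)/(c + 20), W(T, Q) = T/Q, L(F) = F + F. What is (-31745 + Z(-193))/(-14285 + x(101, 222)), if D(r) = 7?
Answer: 857730522/383674285 ≈ 2.2356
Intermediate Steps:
L(F) = 2*F
x(c, q) = (q + c/q)/(20 + c) (x(c, q) = (c/q + q)/(c + 20) = (q + c/q)/(20 + c))
Z(J) = 7 + J (Z(J) = J + 7 = 7 + J)
(-31745 + Z(-193))/(-14285 + x(101, 222)) = (-31745 + (7 - 193))/(-14285 + (101 + 222²)/(222*(20 + 101))) = (-31745 - 186)/(-14285 + (1/222)*(101 + 49284)/121) = -31931/(-14285 + (1/222)*(1/121)*49385) = -31931/(-14285 + 49385/26862) = -31931/(-383674285/26862) = -31931*(-26862/383674285) = 857730522/383674285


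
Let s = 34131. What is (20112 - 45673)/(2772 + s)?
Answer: -25561/36903 ≈ -0.69265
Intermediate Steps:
(20112 - 45673)/(2772 + s) = (20112 - 45673)/(2772 + 34131) = -25561/36903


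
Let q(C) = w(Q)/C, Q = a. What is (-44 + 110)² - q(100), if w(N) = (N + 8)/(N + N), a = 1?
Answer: 871191/200 ≈ 4356.0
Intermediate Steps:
Q = 1
w(N) = (8 + N)/(2*N) (w(N) = (8 + N)/((2*N)) = (8 + N)*(1/(2*N)) = (8 + N)/(2*N))
q(C) = 9/(2*C) (q(C) = ((½)*(8 + 1)/1)/C = ((½)*1*9)/C = 9/(2*C))
(-44 + 110)² - q(100) = (-44 + 110)² - 9/(2*100) = 66² - 9/(2*100) = 4356 - 1*9/200 = 4356 - 9/200 = 871191/200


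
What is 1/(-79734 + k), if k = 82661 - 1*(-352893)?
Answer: 1/355820 ≈ 2.8104e-6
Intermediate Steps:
k = 435554 (k = 82661 + 352893 = 435554)
1/(-79734 + k) = 1/(-79734 + 435554) = 1/355820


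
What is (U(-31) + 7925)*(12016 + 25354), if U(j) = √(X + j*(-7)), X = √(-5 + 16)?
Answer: 296157250 + 37370*√(217 + √11) ≈ 2.9671e+8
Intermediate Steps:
X = √11 ≈ 3.3166
U(j) = √(√11 - 7*j) (U(j) = √(√11 + j*(-7)) = √(√11 - 7*j))
(U(-31) + 7925)*(12016 + 25354) = (√(√11 - 7*(-31)) + 7925)*(12016 + 25354) = (√(√11 + 217) + 7925)*37370 = (√(217 + √11) + 7925)*37370 = (7925 + √(217 + √11))*37370 = 296157250 + 37370*√(217 + √11)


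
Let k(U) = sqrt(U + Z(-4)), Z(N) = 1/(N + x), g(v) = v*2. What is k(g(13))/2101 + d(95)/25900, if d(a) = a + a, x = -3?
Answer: 19/2590 + sqrt(1267)/14707 ≈ 0.0097562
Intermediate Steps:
g(v) = 2*v
d(a) = 2*a
Z(N) = 1/(-3 + N) (Z(N) = 1/(N - 3) = 1/(-3 + N))
k(U) = sqrt(-1/7 + U) (k(U) = sqrt(U + 1/(-3 - 4)) = sqrt(U + 1/(-7)) = sqrt(U - 1/7) = sqrt(-1/7 + U))
k(g(13))/2101 + d(95)/25900 = (sqrt(-7 + 49*(2*13))/7)/2101 + (2*95)/25900 = (sqrt(-7 + 49*26)/7)*(1/2101) + 190*(1/25900) = (sqrt(-7 + 1274)/7)*(1/2101) + 19/2590 = (sqrt(1267)/7)*(1/2101) + 19/2590 = sqrt(1267)/14707 + 19/2590 = 19/2590 + sqrt(1267)/14707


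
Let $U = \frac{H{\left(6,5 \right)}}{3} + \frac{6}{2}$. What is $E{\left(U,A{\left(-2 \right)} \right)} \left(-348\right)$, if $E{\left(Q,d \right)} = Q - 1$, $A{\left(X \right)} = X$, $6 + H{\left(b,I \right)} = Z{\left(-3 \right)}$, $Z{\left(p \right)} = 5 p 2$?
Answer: $3480$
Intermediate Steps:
$Z{\left(p \right)} = 10 p$
$H{\left(b,I \right)} = -36$ ($H{\left(b,I \right)} = -6 + 10 \left(-3\right) = -6 - 30 = -36$)
$U = -9$ ($U = - \frac{36}{3} + \frac{6}{2} = \left(-36\right) \frac{1}{3} + 6 \cdot \frac{1}{2} = -12 + 3 = -9$)
$E{\left(Q,d \right)} = -1 + Q$
$E{\left(U,A{\left(-2 \right)} \right)} \left(-348\right) = \left(-1 - 9\right) \left(-348\right) = \left(-10\right) \left(-348\right) = 3480$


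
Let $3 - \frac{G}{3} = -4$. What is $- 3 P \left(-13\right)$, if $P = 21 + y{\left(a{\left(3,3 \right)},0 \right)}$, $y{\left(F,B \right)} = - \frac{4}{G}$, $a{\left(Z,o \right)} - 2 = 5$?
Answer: $\frac{5681}{7} \approx 811.57$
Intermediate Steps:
$G = 21$ ($G = 9 - -12 = 9 + 12 = 21$)
$a{\left(Z,o \right)} = 7$ ($a{\left(Z,o \right)} = 2 + 5 = 7$)
$y{\left(F,B \right)} = - \frac{4}{21}$
$P = \frac{437}{21}$ ($P = 21 - \frac{4}{21} = \frac{437}{21} \approx 20.81$)
$- 3 P \left(-13\right) = \left(-3\right) \frac{437}{21} \left(-13\right) = \left(- \frac{437}{7}\right) \left(-13\right) = \frac{5681}{7}$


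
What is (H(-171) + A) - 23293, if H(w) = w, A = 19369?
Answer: -4095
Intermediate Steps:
(H(-171) + A) - 23293 = (-171 + 19369) - 23293 = 19198 - 23293 = -4095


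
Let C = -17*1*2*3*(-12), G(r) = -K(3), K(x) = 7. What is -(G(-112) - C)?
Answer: 1231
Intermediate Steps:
G(r) = -7 (G(r) = -1*7 = -7)
C = 1224 (C = -34*3*(-12) = -17*6*(-12) = -102*(-12) = 1224)
-(G(-112) - C) = -(-7 - 1*1224) = -(-7 - 1224) = -1*(-1231) = 1231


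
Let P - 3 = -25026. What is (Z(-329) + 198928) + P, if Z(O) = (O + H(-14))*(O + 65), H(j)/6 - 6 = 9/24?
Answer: 250663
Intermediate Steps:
P = -25023 (P = 3 - 25026 = -25023)
H(j) = 153/4 (H(j) = 36 + 6*(9/24) = 36 + 6*(9*(1/24)) = 36 + 6*(3/8) = 36 + 9/4 = 153/4)
Z(O) = (65 + O)*(153/4 + O) (Z(O) = (O + 153/4)*(O + 65) = (153/4 + O)*(65 + O) = (65 + O)*(153/4 + O))
(Z(-329) + 198928) + P = ((9945/4 + (-329)² + (413/4)*(-329)) + 198928) - 25023 = ((9945/4 + 108241 - 135877/4) + 198928) - 25023 = (76758 + 198928) - 25023 = 275686 - 25023 = 250663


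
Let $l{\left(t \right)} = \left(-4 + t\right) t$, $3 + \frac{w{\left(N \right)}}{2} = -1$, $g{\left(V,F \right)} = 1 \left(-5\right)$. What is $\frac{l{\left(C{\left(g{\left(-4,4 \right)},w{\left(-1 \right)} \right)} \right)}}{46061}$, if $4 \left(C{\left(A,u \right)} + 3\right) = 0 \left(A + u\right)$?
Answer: $\frac{21}{46061} \approx 0.00045592$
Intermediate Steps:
$g{\left(V,F \right)} = -5$
$w{\left(N \right)} = -8$ ($w{\left(N \right)} = -6 + 2 \left(-1\right) = -6 - 2 = -8$)
$C{\left(A,u \right)} = -3$ ($C{\left(A,u \right)} = -3 + \frac{0 \left(A + u\right)}{4} = -3 + \frac{1}{4} \cdot 0 = -3 + 0 = -3$)
$l{\left(t \right)} = t \left(-4 + t\right)$
$\frac{l{\left(C{\left(g{\left(-4,4 \right)},w{\left(-1 \right)} \right)} \right)}}{46061} = \frac{\left(-3\right) \left(-4 - 3\right)}{46061} = \left(-3\right) \left(-7\right) \frac{1}{46061} = 21 \cdot \frac{1}{46061} = \frac{21}{46061}$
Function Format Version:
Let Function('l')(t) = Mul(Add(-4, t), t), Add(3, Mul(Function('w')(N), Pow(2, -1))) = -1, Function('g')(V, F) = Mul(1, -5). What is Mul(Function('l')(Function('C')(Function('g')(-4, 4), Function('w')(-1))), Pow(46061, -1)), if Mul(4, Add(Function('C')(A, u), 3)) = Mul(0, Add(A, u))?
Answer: Rational(21, 46061) ≈ 0.00045592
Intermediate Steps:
Function('g')(V, F) = -5
Function('w')(N) = -8 (Function('w')(N) = Add(-6, Mul(2, -1)) = Add(-6, -2) = -8)
Function('C')(A, u) = -3 (Function('C')(A, u) = Add(-3, Mul(Rational(1, 4), Mul(0, Add(A, u)))) = Add(-3, Mul(Rational(1, 4), 0)) = Add(-3, 0) = -3)
Function('l')(t) = Mul(t, Add(-4, t))
Mul(Function('l')(Function('C')(Function('g')(-4, 4), Function('w')(-1))), Pow(46061, -1)) = Mul(Mul(-3, Add(-4, -3)), Pow(46061, -1)) = Mul(Mul(-3, -7), Rational(1, 46061)) = Mul(21, Rational(1, 46061)) = Rational(21, 46061)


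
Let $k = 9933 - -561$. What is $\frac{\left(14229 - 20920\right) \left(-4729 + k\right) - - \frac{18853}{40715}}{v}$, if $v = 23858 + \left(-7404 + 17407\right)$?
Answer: $- \frac{30794602272}{27032365} \approx -1139.2$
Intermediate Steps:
$k = 10494$ ($k = 9933 + 561 = 10494$)
$v = 33861$ ($v = 23858 + 10003 = 33861$)
$\frac{\left(14229 - 20920\right) \left(-4729 + k\right) - - \frac{18853}{40715}}{v} = \frac{\left(14229 - 20920\right) \left(-4729 + 10494\right) - - \frac{18853}{40715}}{33861} = \left(\left(-6691\right) 5765 - \left(-18853\right) \frac{1}{40715}\right) \frac{1}{33861} = \left(-38573615 - - \frac{1109}{2395}\right) \frac{1}{33861} = \left(-38573615 + \frac{1109}{2395}\right) \frac{1}{33861} = \left(- \frac{92383806816}{2395}\right) \frac{1}{33861} = - \frac{30794602272}{27032365}$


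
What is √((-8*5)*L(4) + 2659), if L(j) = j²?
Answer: √2019 ≈ 44.933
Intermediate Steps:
√((-8*5)*L(4) + 2659) = √(-8*5*4² + 2659) = √(-40*16 + 2659) = √(-640 + 2659) = √2019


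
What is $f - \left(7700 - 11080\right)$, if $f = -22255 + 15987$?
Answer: $-2888$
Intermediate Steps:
$f = -6268$
$f - \left(7700 - 11080\right) = -6268 - \left(7700 - 11080\right) = -6268 - -3380 = -6268 + 3380 = -2888$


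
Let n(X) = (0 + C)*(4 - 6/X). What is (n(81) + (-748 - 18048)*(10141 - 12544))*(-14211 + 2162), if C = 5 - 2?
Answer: -4897932934702/9 ≈ -5.4421e+11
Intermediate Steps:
C = 3
n(X) = 12 - 18/X (n(X) = (0 + 3)*(4 - 6/X) = 3*(4 - 6/X) = 12 - 18/X)
(n(81) + (-748 - 18048)*(10141 - 12544))*(-14211 + 2162) = ((12 - 18/81) + (-748 - 18048)*(10141 - 12544))*(-14211 + 2162) = ((12 - 18*1/81) - 18796*(-2403))*(-12049) = ((12 - 2/9) + 45166788)*(-12049) = (106/9 + 45166788)*(-12049) = (406501198/9)*(-12049) = -4897932934702/9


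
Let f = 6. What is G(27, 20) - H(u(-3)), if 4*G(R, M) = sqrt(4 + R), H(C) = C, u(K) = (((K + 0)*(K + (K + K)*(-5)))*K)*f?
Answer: -1458 + sqrt(31)/4 ≈ -1456.6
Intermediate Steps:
u(K) = -54*K**3 (u(K) = (((K + 0)*(K + (K + K)*(-5)))*K)*6 = ((K*(K + (2*K)*(-5)))*K)*6 = ((K*(K - 10*K))*K)*6 = ((K*(-9*K))*K)*6 = ((-9*K**2)*K)*6 = -9*K**3*6 = -54*K**3)
G(R, M) = sqrt(4 + R)/4
G(27, 20) - H(u(-3)) = sqrt(4 + 27)/4 - (-54)*(-3)**3 = sqrt(31)/4 - (-54)*(-27) = sqrt(31)/4 - 1*1458 = sqrt(31)/4 - 1458 = -1458 + sqrt(31)/4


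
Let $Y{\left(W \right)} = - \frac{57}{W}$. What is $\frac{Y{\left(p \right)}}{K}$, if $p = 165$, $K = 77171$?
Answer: $- \frac{19}{4244405} \approx -4.4765 \cdot 10^{-6}$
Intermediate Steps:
$\frac{Y{\left(p \right)}}{K} = \frac{\left(-57\right) \frac{1}{165}}{77171} = \left(-57\right) \frac{1}{165} \cdot \frac{1}{77171} = \left(- \frac{19}{55}\right) \frac{1}{77171} = - \frac{19}{4244405}$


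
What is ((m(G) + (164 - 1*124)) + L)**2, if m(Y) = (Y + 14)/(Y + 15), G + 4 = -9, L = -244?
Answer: 165649/4 ≈ 41412.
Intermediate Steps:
G = -13 (G = -4 - 9 = -13)
m(Y) = (14 + Y)/(15 + Y)
((m(G) + (164 - 1*124)) + L)**2 = (((14 - 13)/(15 - 13) + (164 - 1*124)) - 244)**2 = ((1/2 + (164 - 124)) - 244)**2 = (((1/2)*1 + 40) - 244)**2 = ((1/2 + 40) - 244)**2 = (81/2 - 244)**2 = (-407/2)**2 = 165649/4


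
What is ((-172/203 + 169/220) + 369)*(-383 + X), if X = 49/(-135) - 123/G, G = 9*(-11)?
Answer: -9349293696143/66320100 ≈ -1.4097e+5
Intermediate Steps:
G = -99
X = 1306/1485 (X = 49/(-135) - 123/(-99) = 49*(-1/135) - 123*(-1/99) = -49/135 + 41/33 = 1306/1485 ≈ 0.87946)
((-172/203 + 169/220) + 369)*(-383 + X) = ((-172/203 + 169/220) + 369)*(-383 + 1306/1485) = ((-172*1/203 + 169*(1/220)) + 369)*(-567449/1485) = ((-172/203 + 169/220) + 369)*(-567449/1485) = (-3533/44660 + 369)*(-567449/1485) = (16476007/44660)*(-567449/1485) = -9349293696143/66320100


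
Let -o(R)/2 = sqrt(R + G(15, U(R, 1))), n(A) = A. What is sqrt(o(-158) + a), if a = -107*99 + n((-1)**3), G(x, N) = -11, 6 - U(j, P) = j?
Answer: sqrt(-10594 - 26*I) ≈ 0.1263 - 102.93*I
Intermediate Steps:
U(j, P) = 6 - j
o(R) = -2*sqrt(-11 + R) (o(R) = -2*sqrt(R - 11) = -2*sqrt(-11 + R))
a = -10594 (a = -107*99 + (-1)**3 = -10593 - 1 = -10594)
sqrt(o(-158) + a) = sqrt(-2*sqrt(-11 - 158) - 10594) = sqrt(-26*I - 10594) = sqrt(-10594 - 26*I)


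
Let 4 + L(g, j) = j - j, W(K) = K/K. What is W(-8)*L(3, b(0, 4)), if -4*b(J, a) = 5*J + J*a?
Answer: -4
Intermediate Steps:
W(K) = 1
b(J, a) = -5*J/4 - J*a/4 (b(J, a) = -(5*J + J*a)/4 = -5*J/4 - J*a/4)
L(g, j) = -4 (L(g, j) = -4 + (j - j) = -4 + 0 = -4)
W(-8)*L(3, b(0, 4)) = 1*(-4) = -4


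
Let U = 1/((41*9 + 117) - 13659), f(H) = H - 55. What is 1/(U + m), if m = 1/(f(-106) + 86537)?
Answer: -379277016/24401 ≈ -15544.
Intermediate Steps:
f(H) = -55 + H
U = -1/13173 (U = 1/((369 + 117) - 13659) = 1/(486 - 13659) = 1/(-13173) = -1/13173 ≈ -7.5913e-5)
m = 1/86376 (m = 1/((-55 - 106) + 86537) = 1/(-161 + 86537) = 1/86376 ≈ 1.1577e-5)
1/(U + m) = 1/(-1/13173 + 1/86376) = 1/(-24401/379277016) = -379277016/24401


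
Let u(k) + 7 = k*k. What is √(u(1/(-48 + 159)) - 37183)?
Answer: I*√458217989/111 ≈ 192.85*I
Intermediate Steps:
u(k) = -7 + k² (u(k) = -7 + k*k = -7 + k²)
√(u(1/(-48 + 159)) - 37183) = √((-7 + (1/(-48 + 159))²) - 37183) = √((-7 + (1/111)²) - 37183) = √((-7 + 1/12321) - 37183) = √(-86246/12321 - 37183) = √(-458217989/12321) = I*√458217989/111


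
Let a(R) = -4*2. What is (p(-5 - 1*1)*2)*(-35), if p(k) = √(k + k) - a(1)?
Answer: -560 - 140*I*√3 ≈ -560.0 - 242.49*I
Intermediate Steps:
a(R) = -8
p(k) = 8 + √2*√k (p(k) = √(k + k) - 1*(-8) = √(2*k) + 8 = √2*√k + 8 = 8 + √2*√k)
(p(-5 - 1*1)*2)*(-35) = ((8 + √2*√(-5 - 1*1))*2)*(-35) = ((8 + √2*√(-5 - 1))*2)*(-35) = ((8 + √2*√(-6))*2)*(-35) = ((8 + √2*(I*√6))*2)*(-35) = ((8 + 2*I*√3)*2)*(-35) = (16 + 4*I*√3)*(-35) = -560 - 140*I*√3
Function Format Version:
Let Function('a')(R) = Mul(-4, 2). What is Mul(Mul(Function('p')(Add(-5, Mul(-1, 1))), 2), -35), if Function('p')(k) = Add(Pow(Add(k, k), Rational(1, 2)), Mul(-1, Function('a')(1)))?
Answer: Add(-560, Mul(-140, I, Pow(3, Rational(1, 2)))) ≈ Add(-560.00, Mul(-242.49, I))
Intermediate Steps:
Function('a')(R) = -8
Function('p')(k) = Add(8, Mul(Pow(2, Rational(1, 2)), Pow(k, Rational(1, 2)))) (Function('p')(k) = Add(Pow(Add(k, k), Rational(1, 2)), Mul(-1, -8)) = Add(Pow(Mul(2, k), Rational(1, 2)), 8) = Add(Mul(Pow(2, Rational(1, 2)), Pow(k, Rational(1, 2))), 8) = Add(8, Mul(Pow(2, Rational(1, 2)), Pow(k, Rational(1, 2)))))
Mul(Mul(Function('p')(Add(-5, Mul(-1, 1))), 2), -35) = Mul(Mul(Add(8, Mul(Pow(2, Rational(1, 2)), Pow(Add(-5, Mul(-1, 1)), Rational(1, 2)))), 2), -35) = Mul(Mul(Add(8, Mul(Pow(2, Rational(1, 2)), Pow(Add(-5, -1), Rational(1, 2)))), 2), -35) = Mul(Mul(Add(8, Mul(Pow(2, Rational(1, 2)), Pow(-6, Rational(1, 2)))), 2), -35) = Mul(Mul(Add(8, Mul(Pow(2, Rational(1, 2)), Mul(I, Pow(6, Rational(1, 2))))), 2), -35) = Mul(Mul(Add(8, Mul(2, I, Pow(3, Rational(1, 2)))), 2), -35) = Mul(Add(16, Mul(4, I, Pow(3, Rational(1, 2)))), -35) = Add(-560, Mul(-140, I, Pow(3, Rational(1, 2))))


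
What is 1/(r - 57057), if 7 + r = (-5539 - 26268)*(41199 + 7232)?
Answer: -1/1540501881 ≈ -6.4914e-10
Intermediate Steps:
r = -1540444824 (r = -7 + (-5539 - 26268)*(41199 + 7232) = -7 - 31807*48431 = -7 - 1540444817 = -1540444824)
1/(r - 57057) = 1/(-1540444824 - 57057) = 1/(-1540501881) = -1/1540501881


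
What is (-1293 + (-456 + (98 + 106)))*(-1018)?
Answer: 1572810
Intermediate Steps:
(-1293 + (-456 + (98 + 106)))*(-1018) = (-1293 + (-456 + 204))*(-1018) = (-1293 - 252)*(-1018) = -1545*(-1018) = 1572810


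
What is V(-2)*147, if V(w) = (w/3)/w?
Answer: 49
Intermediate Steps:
V(w) = ⅓ (V(w) = (w*(⅓))/w = (w/3)/w = ⅓)
V(-2)*147 = (⅓)*147 = 49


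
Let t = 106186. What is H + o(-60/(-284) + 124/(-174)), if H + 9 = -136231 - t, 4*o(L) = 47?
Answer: -969657/4 ≈ -2.4241e+5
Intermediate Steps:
o(L) = 47/4 (o(L) = (¼)*47 = 47/4)
H = -242426 (H = -9 + (-136231 - 1*106186) = -9 + (-136231 - 106186) = -9 - 242417 = -242426)
H + o(-60/(-284) + 124/(-174)) = -242426 + 47/4 = -969657/4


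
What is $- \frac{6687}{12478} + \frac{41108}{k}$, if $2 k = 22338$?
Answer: $\frac{25779913}{8198046} \approx 3.1446$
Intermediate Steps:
$k = 11169$ ($k = \frac{1}{2} \cdot 22338 = 11169$)
$- \frac{6687}{12478} + \frac{41108}{k} = - \frac{6687}{12478} + \frac{41108}{11169} = \frac{25779913}{8198046}$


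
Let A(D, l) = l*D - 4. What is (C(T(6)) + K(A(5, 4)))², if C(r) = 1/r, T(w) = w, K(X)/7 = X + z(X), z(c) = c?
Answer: 1809025/36 ≈ 50251.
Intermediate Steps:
A(D, l) = -4 + D*l (A(D, l) = D*l - 4 = -4 + D*l)
K(X) = 14*X (K(X) = 7*(X + X) = 7*(2*X) = 14*X)
(C(T(6)) + K(A(5, 4)))² = (1/6 + 14*(-4 + 5*4))² = (⅙ + 14*(-4 + 20))² = (⅙ + 14*16)² = (⅙ + 224)² = (1345/6)² = 1809025/36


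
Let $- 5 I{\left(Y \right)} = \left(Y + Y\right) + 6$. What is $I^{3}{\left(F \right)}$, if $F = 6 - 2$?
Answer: $- \frac{2744}{125} \approx -21.952$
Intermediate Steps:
$F = 4$
$I{\left(Y \right)} = - \frac{6}{5} - \frac{2 Y}{5}$ ($I{\left(Y \right)} = - \frac{\left(Y + Y\right) + 6}{5} = - \frac{2 Y + 6}{5} = - \frac{6 + 2 Y}{5} = - \frac{6}{5} - \frac{2 Y}{5}$)
$I^{3}{\left(F \right)} = \left(- \frac{6}{5} - \frac{8}{5}\right)^{3} = \left(- \frac{14}{5}\right)^{3} = - \frac{2744}{125}$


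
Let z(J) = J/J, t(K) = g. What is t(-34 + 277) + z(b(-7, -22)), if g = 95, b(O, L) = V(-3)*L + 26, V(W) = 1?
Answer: 96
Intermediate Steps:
b(O, L) = 26 + L (b(O, L) = 1*L + 26 = L + 26 = 26 + L)
t(K) = 95
z(J) = 1
t(-34 + 277) + z(b(-7, -22)) = 95 + 1 = 96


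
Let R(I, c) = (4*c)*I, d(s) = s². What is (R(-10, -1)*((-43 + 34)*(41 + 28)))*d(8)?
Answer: -1589760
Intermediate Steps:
R(I, c) = 4*I*c
(R(-10, -1)*((-43 + 34)*(41 + 28)))*d(8) = ((4*(-10)*(-1))*((-43 + 34)*(41 + 28)))*8² = (40*(-9*69))*64 = (40*(-621))*64 = -24840*64 = -1589760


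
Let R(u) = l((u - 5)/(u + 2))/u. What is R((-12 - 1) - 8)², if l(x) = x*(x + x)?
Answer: 1827904/57471561 ≈ 0.031805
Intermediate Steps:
l(x) = 2*x² (l(x) = x*(2*x) = 2*x²)
R(u) = 2*(-5 + u)²/(u*(2 + u)²) (R(u) = (2*((u - 5)/(u + 2))²)/u = (2*((-5 + u)/(2 + u))²)/u = (2*((-5 + u)²/(2 + u)²))/u = (2*(-5 + u)²/(2 + u)²)/u = 2*(-5 + u)²/(u*(2 + u)²))
R((-12 - 1) - 8)² = (2*(-5 + ((-12 - 1) - 8))²/(((-12 - 1) - 8)*(2 + ((-12 - 1) - 8))²))² = (2*(-5 + (-13 - 8))²/((-13 - 8)*(2 + (-13 - 8))²))² = (2*(-5 - 21)²/(-21*(2 - 21)²))² = (2*(-1/21)*(-26)²/(-19)²)² = (2*(-1/21)*676*(1/361))² = (-1352/7581)² = 1827904/57471561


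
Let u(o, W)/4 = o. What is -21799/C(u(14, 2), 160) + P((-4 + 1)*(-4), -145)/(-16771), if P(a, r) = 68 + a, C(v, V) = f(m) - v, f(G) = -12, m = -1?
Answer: 365585589/1140428 ≈ 320.57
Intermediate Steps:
u(o, W) = 4*o
C(v, V) = -12 - v
-21799/C(u(14, 2), 160) + P((-4 + 1)*(-4), -145)/(-16771) = -21799/(-12 - 4*14) + (68 + (-4 + 1)*(-4))/(-16771) = -21799/(-12 - 1*56) + (68 - 3*(-4))*(-1/16771) = -21799/(-12 - 56) + (68 + 12)*(-1/16771) = -21799/(-68) + 80*(-1/16771) = -21799*(-1/68) - 80/16771 = 21799/68 - 80/16771 = 365585589/1140428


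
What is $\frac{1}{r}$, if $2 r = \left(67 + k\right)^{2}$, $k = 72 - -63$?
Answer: $\frac{1}{20402} \approx 4.9015 \cdot 10^{-5}$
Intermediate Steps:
$k = 135$ ($k = 72 + 63 = 135$)
$r = 20402$ ($r = \frac{\left(67 + 135\right)^{2}}{2} = \frac{202^{2}}{2} = \frac{1}{2} \cdot 40804 = 20402$)
$\frac{1}{r} = \frac{1}{20402}$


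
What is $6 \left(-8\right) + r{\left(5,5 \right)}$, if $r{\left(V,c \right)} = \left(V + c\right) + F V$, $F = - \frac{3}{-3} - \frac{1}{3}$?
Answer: $- \frac{104}{3} \approx -34.667$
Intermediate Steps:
$F = \frac{2}{3}$ ($F = \left(-3\right) \left(- \frac{1}{3}\right) - \frac{1}{3} = 1 - \frac{1}{3} = \frac{2}{3} \approx 0.66667$)
$r{\left(V,c \right)} = c + \frac{5 V}{3}$ ($r{\left(V,c \right)} = \left(V + c\right) + \frac{2 V}{3} = c + \frac{5 V}{3}$)
$6 \left(-8\right) + r{\left(5,5 \right)} = 6 \left(-8\right) + \left(5 + \frac{5}{3} \cdot 5\right) = -48 + \left(5 + \frac{25}{3}\right) = -48 + \frac{40}{3} = - \frac{104}{3}$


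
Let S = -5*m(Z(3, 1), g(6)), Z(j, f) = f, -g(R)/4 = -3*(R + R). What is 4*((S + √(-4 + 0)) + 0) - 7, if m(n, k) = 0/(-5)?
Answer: -7 + 8*I ≈ -7.0 + 8.0*I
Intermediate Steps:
g(R) = 24*R (g(R) = -(-12)*(R + R) = -(-12)*2*R = -(-24)*R = 24*R)
m(n, k) = 0 (m(n, k) = 0*(-⅕) = 0)
S = 0 (S = -5*0 = 0)
4*((S + √(-4 + 0)) + 0) - 7 = 4*((0 + √(-4 + 0)) + 0) - 7 = 4*((0 + √(-4)) + 0) - 7 = 4*((0 + 2*I) + 0) - 7 = 4*(2*I + 0) - 7 = 4*(2*I) - 7 = 8*I - 7 = -7 + 8*I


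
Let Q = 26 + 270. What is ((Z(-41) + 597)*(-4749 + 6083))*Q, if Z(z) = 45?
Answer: 253502688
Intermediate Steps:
Q = 296
((Z(-41) + 597)*(-4749 + 6083))*Q = ((45 + 597)*(-4749 + 6083))*296 = (642*1334)*296 = 856428*296 = 253502688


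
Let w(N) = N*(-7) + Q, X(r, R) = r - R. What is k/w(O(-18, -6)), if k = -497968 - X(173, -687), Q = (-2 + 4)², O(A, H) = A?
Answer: -249414/65 ≈ -3837.1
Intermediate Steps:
Q = 4 (Q = 2² = 4)
w(N) = 4 - 7*N (w(N) = N*(-7) + 4 = -7*N + 4 = 4 - 7*N)
k = -498828 (k = -497968 - (173 - 1*(-687)) = -497968 - (173 + 687) = -497968 - 1*860 = -497968 - 860 = -498828)
k/w(O(-18, -6)) = -498828/(4 - 7*(-18)) = -498828/(4 + 126) = -498828/130 = -498828*1/130 = -249414/65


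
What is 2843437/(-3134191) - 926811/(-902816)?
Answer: 337702276309/2829597781856 ≈ 0.11935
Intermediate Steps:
2843437/(-3134191) - 926811/(-902816) = 2843437*(-1/3134191) - 926811*(-1/902816) = -2843437/3134191 + 926811/902816 = 337702276309/2829597781856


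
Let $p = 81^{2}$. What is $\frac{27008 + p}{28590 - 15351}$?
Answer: $\frac{33569}{13239} \approx 2.5356$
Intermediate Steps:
$p = 6561$
$\frac{27008 + p}{28590 - 15351} = \frac{27008 + 6561}{28590 - 15351} = \frac{33569}{13239}$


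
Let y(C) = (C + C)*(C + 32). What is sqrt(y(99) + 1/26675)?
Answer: sqrt(738253193117)/5335 ≈ 161.05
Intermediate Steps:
y(C) = 2*C*(32 + C) (y(C) = (2*C)*(32 + C) = 2*C*(32 + C))
sqrt(y(99) + 1/26675) = sqrt(2*99*(32 + 99) + 1/26675) = sqrt(2*99*131 + 1/26675) = sqrt(25938 + 1/26675) = sqrt(691896151/26675) = sqrt(738253193117)/5335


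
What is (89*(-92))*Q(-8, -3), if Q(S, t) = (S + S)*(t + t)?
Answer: -786048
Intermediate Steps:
Q(S, t) = 4*S*t (Q(S, t) = (2*S)*(2*t) = 4*S*t)
(89*(-92))*Q(-8, -3) = (89*(-92))*(4*(-8)*(-3)) = -8188*96 = -786048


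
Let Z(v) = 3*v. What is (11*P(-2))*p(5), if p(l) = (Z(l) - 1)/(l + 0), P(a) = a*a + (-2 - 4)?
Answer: -308/5 ≈ -61.600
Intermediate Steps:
P(a) = -6 + a² (P(a) = a² - 6 = -6 + a²)
p(l) = (-1 + 3*l)/l (p(l) = (3*l - 1)/(l + 0) = (-1 + 3*l)/l)
(11*P(-2))*p(5) = (11*(-6 + (-2)²))*(3 - 1/5) = (11*(-6 + 4))*(3 - 1*⅕) = (11*(-2))*(3 - ⅕) = -22*14/5 = -308/5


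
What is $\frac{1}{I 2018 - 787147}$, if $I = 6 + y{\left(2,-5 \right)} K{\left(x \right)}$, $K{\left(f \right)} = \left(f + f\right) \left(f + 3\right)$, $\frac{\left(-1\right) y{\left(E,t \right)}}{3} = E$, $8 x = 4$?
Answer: $- \frac{1}{817417} \approx -1.2234 \cdot 10^{-6}$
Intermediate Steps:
$x = \frac{1}{2}$ ($x = \frac{1}{8} \cdot 4 = \frac{1}{2} \approx 0.5$)
$y{\left(E,t \right)} = - 3 E$
$K{\left(f \right)} = 2 f \left(3 + f\right)$
$I = -15$ ($I = 6 + \left(-3\right) 2 \cdot 2 \cdot \frac{1}{2} \left(3 + \frac{1}{2}\right) = 6 - 6 \cdot 2 \cdot \frac{1}{2} \cdot \frac{7}{2} = 6 - 21 = -15$)
$\frac{1}{I 2018 - 787147} = \frac{1}{\left(-15\right) 2018 - 787147} = \frac{1}{-30270 - 787147} = \frac{1}{-817417} = - \frac{1}{817417}$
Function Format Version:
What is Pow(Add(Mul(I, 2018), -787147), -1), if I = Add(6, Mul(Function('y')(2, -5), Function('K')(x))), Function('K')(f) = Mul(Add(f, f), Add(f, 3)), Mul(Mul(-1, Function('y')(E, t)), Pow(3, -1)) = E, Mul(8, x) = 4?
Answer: Rational(-1, 817417) ≈ -1.2234e-6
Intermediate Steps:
x = Rational(1, 2) (x = Mul(Rational(1, 8), 4) = Rational(1, 2) ≈ 0.50000)
Function('y')(E, t) = Mul(-3, E)
Function('K')(f) = Mul(2, f, Add(3, f)) (Function('K')(f) = Mul(Mul(2, f), Add(3, f)) = Mul(2, f, Add(3, f)))
I = -15 (I = Add(6, Mul(Mul(-3, 2), Mul(2, Rational(1, 2), Add(3, Rational(1, 2))))) = Add(6, Mul(-6, Mul(2, Rational(1, 2), Rational(7, 2)))) = Add(6, Mul(-6, Rational(7, 2))) = Add(6, -21) = -15)
Pow(Add(Mul(I, 2018), -787147), -1) = Pow(Add(Mul(-15, 2018), -787147), -1) = Pow(Add(-30270, -787147), -1) = Pow(-817417, -1) = Rational(-1, 817417)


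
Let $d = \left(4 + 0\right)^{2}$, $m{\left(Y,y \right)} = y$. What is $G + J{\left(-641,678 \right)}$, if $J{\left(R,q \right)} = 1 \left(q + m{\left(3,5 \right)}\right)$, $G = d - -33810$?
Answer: $34509$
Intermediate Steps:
$d = 16$ ($d = 4^{2} = 16$)
$G = 33826$ ($G = 16 - -33810 = 16 + 33810 = 33826$)
$J{\left(R,q \right)} = 5 + q$ ($J{\left(R,q \right)} = 1 \left(q + 5\right) = 1 \left(5 + q\right) = 5 + q$)
$G + J{\left(-641,678 \right)} = 33826 + \left(5 + 678\right) = 33826 + 683 = 34509$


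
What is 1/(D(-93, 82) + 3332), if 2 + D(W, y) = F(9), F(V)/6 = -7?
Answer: 1/3288 ≈ 0.00030414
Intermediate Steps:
F(V) = -42 (F(V) = 6*(-7) = -42)
D(W, y) = -44 (D(W, y) = -2 - 42 = -44)
1/(D(-93, 82) + 3332) = 1/(-44 + 3332) = 1/3288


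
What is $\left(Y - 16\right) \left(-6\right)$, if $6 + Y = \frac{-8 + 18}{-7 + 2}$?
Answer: $144$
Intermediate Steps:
$Y = -8$ ($Y = -6 + \frac{-8 + 18}{-7 + 2} = -6 + \frac{10}{-5} = -6 + 10 \left(- \frac{1}{5}\right) = -6 - 2 = -8$)
$\left(Y - 16\right) \left(-6\right) = \left(-8 - 16\right) \left(-6\right) = \left(-24\right) \left(-6\right) = 144$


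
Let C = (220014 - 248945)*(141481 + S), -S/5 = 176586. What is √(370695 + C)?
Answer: √21451231714 ≈ 1.4646e+5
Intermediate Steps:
S = -882930 (S = -5*176586 = -882930)
C = 21450861019 (C = (220014 - 248945)*(141481 - 882930) = -28931*(-741449) = 21450861019)
√(370695 + C) = √(370695 + 21450861019) = √21451231714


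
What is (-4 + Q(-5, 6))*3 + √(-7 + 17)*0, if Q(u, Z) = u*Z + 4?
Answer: -90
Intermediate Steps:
Q(u, Z) = 4 + Z*u (Q(u, Z) = Z*u + 4 = 4 + Z*u)
(-4 + Q(-5, 6))*3 + √(-7 + 17)*0 = (-4 + (4 + 6*(-5)))*3 + √(-7 + 17)*0 = (-4 + (4 - 30))*3 + √10*0 = (-4 - 26)*3 + 0 = -30*3 + 0 = -90 + 0 = -90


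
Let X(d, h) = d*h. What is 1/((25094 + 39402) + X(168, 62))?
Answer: 1/74912 ≈ 1.3349e-5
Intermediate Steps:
1/((25094 + 39402) + X(168, 62)) = 1/((25094 + 39402) + 168*62) = 1/(64496 + 10416) = 1/74912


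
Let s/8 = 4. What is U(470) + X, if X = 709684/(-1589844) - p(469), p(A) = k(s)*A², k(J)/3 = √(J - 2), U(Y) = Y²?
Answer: 87798957479/397461 - 659883*√30 ≈ -3.3934e+6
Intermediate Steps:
s = 32 (s = 8*4 = 32)
k(J) = 3*√(-2 + J) (k(J) = 3*√(J - 2) = 3*√(-2 + J))
p(A) = 3*√30*A² (p(A) = (3*√(-2 + 32))*A² = (3*√30)*A² = 3*√30*A²)
X = -177421/397461 - 659883*√30 (X = 709684/(-1589844) - 3*√30*469² = 709684*(-1/1589844) - 3*√30*219961 = -177421/397461 - 659883*√30 ≈ -3.6143e+6)
U(470) + X = 470² + (-177421/397461 - 659883*√30) = 220900 + (-177421/397461 - 659883*√30) = 87798957479/397461 - 659883*√30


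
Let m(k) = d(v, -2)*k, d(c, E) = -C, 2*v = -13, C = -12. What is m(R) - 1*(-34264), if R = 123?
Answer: 35740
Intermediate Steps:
v = -13/2 (v = (1/2)*(-13) = -13/2 ≈ -6.5000)
d(c, E) = 12 (d(c, E) = -1*(-12) = 12)
m(k) = 12*k
m(R) - 1*(-34264) = 12*123 - 1*(-34264) = 1476 + 34264 = 35740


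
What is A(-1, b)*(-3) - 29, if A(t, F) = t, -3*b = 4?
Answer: -26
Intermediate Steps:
b = -4/3 (b = -1/3*4 = -4/3 ≈ -1.3333)
A(-1, b)*(-3) - 29 = -1*(-3) - 29 = 3 - 29 = -26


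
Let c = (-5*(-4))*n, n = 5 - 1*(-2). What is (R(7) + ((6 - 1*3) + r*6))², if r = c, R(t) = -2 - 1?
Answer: 705600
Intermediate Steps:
R(t) = -3
n = 7 (n = 5 + 2 = 7)
c = 140 (c = -5*(-4)*7 = 20*7 = 140)
r = 140
(R(7) + ((6 - 1*3) + r*6))² = (-3 + ((6 - 1*3) + 140*6))² = (-3 + ((6 - 3) + 840))² = (-3 + (3 + 840))² = (-3 + 843)² = 840² = 705600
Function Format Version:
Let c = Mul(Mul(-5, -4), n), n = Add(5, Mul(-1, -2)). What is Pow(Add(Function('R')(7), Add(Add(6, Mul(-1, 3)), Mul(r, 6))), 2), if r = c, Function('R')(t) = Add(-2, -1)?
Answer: 705600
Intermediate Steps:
Function('R')(t) = -3
n = 7 (n = Add(5, 2) = 7)
c = 140 (c = Mul(Mul(-5, -4), 7) = Mul(20, 7) = 140)
r = 140
Pow(Add(Function('R')(7), Add(Add(6, Mul(-1, 3)), Mul(r, 6))), 2) = Pow(Add(-3, Add(Add(6, Mul(-1, 3)), Mul(140, 6))), 2) = Pow(Add(-3, Add(Add(6, -3), 840)), 2) = Pow(Add(-3, Add(3, 840)), 2) = Pow(Add(-3, 843), 2) = Pow(840, 2) = 705600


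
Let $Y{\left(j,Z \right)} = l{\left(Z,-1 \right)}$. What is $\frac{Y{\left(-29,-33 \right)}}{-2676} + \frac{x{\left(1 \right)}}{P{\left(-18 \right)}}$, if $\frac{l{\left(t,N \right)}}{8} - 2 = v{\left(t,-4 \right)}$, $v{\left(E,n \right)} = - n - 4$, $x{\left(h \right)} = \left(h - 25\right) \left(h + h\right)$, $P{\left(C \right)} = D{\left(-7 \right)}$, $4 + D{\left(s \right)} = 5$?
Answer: $- \frac{32116}{669} \approx -48.006$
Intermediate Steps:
$D{\left(s \right)} = 1$ ($D{\left(s \right)} = -4 + 5 = 1$)
$P{\left(C \right)} = 1$
$x{\left(h \right)} = 2 h \left(-25 + h\right)$ ($x{\left(h \right)} = \left(-25 + h\right) 2 h = 2 h \left(-25 + h\right)$)
$v{\left(E,n \right)} = -4 - n$
$l{\left(t,N \right)} = 16$ ($l{\left(t,N \right)} = 16 + 8 \left(-4 - -4\right) = 16 + 8 \left(-4 + 4\right) = 16 + 8 \cdot 0 = 16 + 0 = 16$)
$Y{\left(j,Z \right)} = 16$
$\frac{Y{\left(-29,-33 \right)}}{-2676} + \frac{x{\left(1 \right)}}{P{\left(-18 \right)}} = \frac{16}{-2676} + \frac{2 \cdot 1 \left(-25 + 1\right)}{1} = 16 \left(- \frac{1}{2676}\right) + 2 \cdot 1 \left(-24\right) 1 = - \frac{4}{669} - 48 = - \frac{32116}{669}$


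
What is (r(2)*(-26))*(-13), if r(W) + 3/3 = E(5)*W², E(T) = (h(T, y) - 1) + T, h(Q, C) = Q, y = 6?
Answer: 11830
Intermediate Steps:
E(T) = -1 + 2*T (E(T) = (T - 1) + T = (-1 + T) + T = -1 + 2*T)
r(W) = -1 + 9*W² (r(W) = -1 + (-1 + 2*5)*W² = -1 + (-1 + 10)*W² = -1 + 9*W²)
(r(2)*(-26))*(-13) = ((-1 + 9*2²)*(-26))*(-13) = ((-1 + 9*4)*(-26))*(-13) = ((-1 + 36)*(-26))*(-13) = (35*(-26))*(-13) = -910*(-13) = 11830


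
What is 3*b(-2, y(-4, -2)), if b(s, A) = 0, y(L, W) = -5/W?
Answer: 0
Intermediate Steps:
3*b(-2, y(-4, -2)) = 3*0 = 0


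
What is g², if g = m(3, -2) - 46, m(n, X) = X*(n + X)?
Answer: 2304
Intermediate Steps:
m(n, X) = X*(X + n)
g = -48 (g = -2*(-2 + 3) - 46 = -2*1 - 46 = -2 - 46 = -48)
g² = (-48)² = 2304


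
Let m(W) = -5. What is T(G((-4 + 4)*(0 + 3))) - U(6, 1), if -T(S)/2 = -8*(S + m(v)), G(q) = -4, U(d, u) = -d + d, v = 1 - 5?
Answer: -144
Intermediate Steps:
v = -4
U(d, u) = 0
T(S) = -80 + 16*S (T(S) = -(-16)*(S - 5) = -(-16)*(-5 + S) = -2*(40 - 8*S) = -80 + 16*S)
T(G((-4 + 4)*(0 + 3))) - U(6, 1) = (-80 + 16*(-4)) - 1*0 = (-80 - 64) + 0 = -144 + 0 = -144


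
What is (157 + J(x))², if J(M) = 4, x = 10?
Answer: 25921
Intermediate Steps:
(157 + J(x))² = (157 + 4)² = 161² = 25921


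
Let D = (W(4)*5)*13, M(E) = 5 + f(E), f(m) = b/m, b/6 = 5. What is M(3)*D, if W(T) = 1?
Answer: 975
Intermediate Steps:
b = 30 (b = 6*5 = 30)
f(m) = 30/m
M(E) = 5 + 30/E
D = 65 (D = (1*5)*13 = 5*13 = 65)
M(3)*D = (5 + 30/3)*65 = (5 + 30*(1/3))*65 = (5 + 10)*65 = 15*65 = 975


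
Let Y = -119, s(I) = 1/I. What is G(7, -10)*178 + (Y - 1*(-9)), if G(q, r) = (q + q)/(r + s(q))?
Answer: -25034/69 ≈ -362.81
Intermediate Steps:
G(q, r) = 2*q/(r + 1/q) (G(q, r) = (q + q)/(r + 1/q) = (2*q)/(r + 1/q) = 2*q/(r + 1/q))
G(7, -10)*178 + (Y - 1*(-9)) = (2*7**2/(1 + 7*(-10)))*178 + (-119 - 1*(-9)) = (2*49/(1 - 70))*178 + (-119 + 9) = (2*49/(-69))*178 - 110 = (2*49*(-1/69))*178 - 110 = -98/69*178 - 110 = -17444/69 - 110 = -25034/69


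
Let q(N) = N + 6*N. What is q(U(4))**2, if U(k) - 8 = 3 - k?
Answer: 2401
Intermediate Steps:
U(k) = 11 - k (U(k) = 8 + (3 - k) = 11 - k)
q(N) = 7*N
q(U(4))**2 = (7*(11 - 1*4))**2 = (7*(11 - 4))**2 = (7*7)**2 = 49**2 = 2401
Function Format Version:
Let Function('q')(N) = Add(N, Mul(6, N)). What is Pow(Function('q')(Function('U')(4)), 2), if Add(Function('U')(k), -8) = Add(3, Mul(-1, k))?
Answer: 2401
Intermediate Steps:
Function('U')(k) = Add(11, Mul(-1, k)) (Function('U')(k) = Add(8, Add(3, Mul(-1, k))) = Add(11, Mul(-1, k)))
Function('q')(N) = Mul(7, N)
Pow(Function('q')(Function('U')(4)), 2) = Pow(Mul(7, Add(11, Mul(-1, 4))), 2) = Pow(Mul(7, Add(11, -4)), 2) = Pow(Mul(7, 7), 2) = Pow(49, 2) = 2401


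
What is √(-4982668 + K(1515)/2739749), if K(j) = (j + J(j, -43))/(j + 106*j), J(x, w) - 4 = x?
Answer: 7*I*√20057659104472068015691592730/444127011645 ≈ 2232.2*I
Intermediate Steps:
J(x, w) = 4 + x
K(j) = (4 + 2*j)/(107*j) (K(j) = (j + (4 + j))/(j + 106*j) = (4 + 2*j)/((107*j)) = (4 + 2*j)*(1/(107*j)) = (4 + 2*j)/(107*j))
√(-4982668 + K(1515)/2739749) = √(-4982668 + ((2/107)*(2 + 1515)/1515)/2739749) = √(-4982668 + ((2/107)*(1/1515)*1517)*(1/2739749)) = √(-4982668 + (3034/162105)*(1/2739749)) = √(-4982668 + 3034/444127011645) = √(-2212937448859165826/444127011645) = 7*I*√20057659104472068015691592730/444127011645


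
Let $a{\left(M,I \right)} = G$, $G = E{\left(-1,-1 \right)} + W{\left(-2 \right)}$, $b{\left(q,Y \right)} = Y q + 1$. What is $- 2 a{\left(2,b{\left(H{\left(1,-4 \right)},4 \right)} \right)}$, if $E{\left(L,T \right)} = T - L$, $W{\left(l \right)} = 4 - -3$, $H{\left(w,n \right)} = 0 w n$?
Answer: $-14$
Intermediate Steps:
$H{\left(w,n \right)} = 0$ ($H{\left(w,n \right)} = 0 n = 0$)
$W{\left(l \right)} = 7$ ($W{\left(l \right)} = 4 + 3 = 7$)
$b{\left(q,Y \right)} = 1 + Y q$
$G = 7$ ($G = \left(-1 - -1\right) + 7 = \left(-1 + 1\right) + 7 = 0 + 7 = 7$)
$a{\left(M,I \right)} = 7$
$- 2 a{\left(2,b{\left(H{\left(1,-4 \right)},4 \right)} \right)} = \left(-2\right) 7 = -14$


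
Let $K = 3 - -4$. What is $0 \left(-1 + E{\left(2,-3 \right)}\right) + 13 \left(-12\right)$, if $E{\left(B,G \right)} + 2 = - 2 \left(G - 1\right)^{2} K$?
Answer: $-156$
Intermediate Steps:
$K = 7$ ($K = 3 + 4 = 7$)
$E{\left(B,G \right)} = -2 - 14 \left(-1 + G\right)^{2}$ ($E{\left(B,G \right)} = -2 + - 2 \left(G - 1\right)^{2} \cdot 7 = -2 + - 2 \left(-1 + G\right)^{2} \cdot 7 = -2 - 14 \left(-1 + G\right)^{2}$)
$0 \left(-1 + E{\left(2,-3 \right)}\right) + 13 \left(-12\right) = 0 \left(-1 - \left(100 + 126\right)\right) + 13 \left(-12\right) = 0 \left(-1 - 226\right) - 156 = 0 \left(-227\right) - 156 = 0 - 156 = -156$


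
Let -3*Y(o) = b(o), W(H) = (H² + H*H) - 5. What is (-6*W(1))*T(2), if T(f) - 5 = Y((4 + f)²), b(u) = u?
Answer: -126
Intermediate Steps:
W(H) = -5 + 2*H² (W(H) = (H² + H²) - 5 = 2*H² - 5 = -5 + 2*H²)
Y(o) = -o/3
T(f) = 5 - (4 + f)²/3
(-6*W(1))*T(2) = (-6*(-5 + 2*1²))*(5 - (4 + 2)²/3) = (-6*(-5 + 2*1))*(5 - ⅓*6²) = (-6*(-5 + 2))*(5 - ⅓*36) = (-6*(-3))*(5 - 12) = 18*(-7) = -126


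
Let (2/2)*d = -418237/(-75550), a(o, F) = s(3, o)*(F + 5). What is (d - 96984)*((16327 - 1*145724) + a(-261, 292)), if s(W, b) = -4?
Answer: 191352023624671/15110 ≈ 1.2664e+10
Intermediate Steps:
a(o, F) = -20 - 4*F (a(o, F) = -4*(F + 5) = -4*(5 + F) = -20 - 4*F)
d = 418237/75550 (d = -418237/(-75550) = -418237*(-1/75550) = 418237/75550 ≈ 5.5359)
(d - 96984)*((16327 - 1*145724) + a(-261, 292)) = (418237/75550 - 96984)*((16327 - 1*145724) + (-20 - 4*292)) = -7326722963*((16327 - 145724) + (-20 - 1168))/75550 = -7326722963*(-129397 - 1188)/75550 = -7326722963/75550*(-130585) = 191352023624671/15110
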